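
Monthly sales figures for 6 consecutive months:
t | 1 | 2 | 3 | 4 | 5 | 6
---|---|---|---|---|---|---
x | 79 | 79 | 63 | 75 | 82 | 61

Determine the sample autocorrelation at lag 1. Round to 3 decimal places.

-0.337

Mean x̄ = (79 + 79 + 63 + 75 + 82 + 61)/6 = 73.1667
Σ(x_t−x̄)(x_{t+1}−x̄) = (34.0278) + (-59.3056) + (-18.6389) + (16.1944) + (-107.4722) = -135.1944
Denominator Σ(x_t−x̄)² = 400.8333
r_1 = -135.1944 / 400.8333 = -0.337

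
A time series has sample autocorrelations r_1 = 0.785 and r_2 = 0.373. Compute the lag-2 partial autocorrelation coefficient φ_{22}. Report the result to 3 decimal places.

-0.634

φ_{22} = (r_2 − r_1²) / (1 − r_1²)
r_1² = (0.785)² = 0.616225
Numerator = 0.373 − 0.6162 = -0.2432; denominator = 1 − 0.6162 = 0.3838
φ_{22} = -0.2432 / 0.3838 = -0.634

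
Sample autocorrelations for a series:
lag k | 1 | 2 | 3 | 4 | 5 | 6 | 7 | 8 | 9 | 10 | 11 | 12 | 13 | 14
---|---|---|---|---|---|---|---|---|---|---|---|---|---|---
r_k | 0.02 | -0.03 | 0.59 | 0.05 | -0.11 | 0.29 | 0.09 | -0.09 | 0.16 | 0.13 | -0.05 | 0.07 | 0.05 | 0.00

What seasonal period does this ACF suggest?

3

The largest autocorrelation is r_3 = 0.59, with weaker echoes at lags 6 (0.29) and 9 (0.16); the remaining lags stay at or below 0.13.
The dominant spike at lag 3 indicates a seasonal period of 3.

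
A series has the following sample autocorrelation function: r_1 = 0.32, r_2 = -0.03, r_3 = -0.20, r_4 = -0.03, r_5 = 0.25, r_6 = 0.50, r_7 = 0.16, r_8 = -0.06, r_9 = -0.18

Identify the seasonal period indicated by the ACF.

6

The largest autocorrelation is r_6 = 0.50; the remaining lags stay at or below 0.32.
The dominant spike at lag 6 indicates a seasonal period of 6.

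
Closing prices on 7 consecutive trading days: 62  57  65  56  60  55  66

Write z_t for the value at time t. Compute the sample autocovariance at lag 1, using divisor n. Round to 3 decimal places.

Mean z̄ = (62 + 57 + 65 + 56 + 60 + 55 + 66)/7 = 60.1429
Σ_{t=1}^{6}(z_t−z̄)(z_{t+1}−z̄) = -70.0204
γ_1 = -70.0204 / 7 = -10.003

-10.003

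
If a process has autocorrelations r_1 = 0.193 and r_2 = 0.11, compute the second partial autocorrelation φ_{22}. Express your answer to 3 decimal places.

φ_{22} = (r_2 − r_1²) / (1 − r_1²)
r_1² = (0.193)² = 0.037249
Numerator = 0.11 − 0.0372 = 0.0728; denominator = 1 − 0.0372 = 0.9628
φ_{22} = 0.0728 / 0.9628 = 0.076

0.076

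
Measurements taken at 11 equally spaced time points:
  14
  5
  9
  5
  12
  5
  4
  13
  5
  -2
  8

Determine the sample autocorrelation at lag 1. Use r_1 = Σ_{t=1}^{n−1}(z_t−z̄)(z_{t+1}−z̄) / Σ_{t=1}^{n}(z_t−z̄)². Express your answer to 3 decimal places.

-0.255

Mean z̄ = (14 + 5 + 9 + 5 + 12 + 5 + 4 + 13 + 5 − 2 + 8)/11 = 7.0909
Numerator Σ_{t=1}^{10}(z_t−z̄)(z_{t+1}−z̄) = -56.3719
Denominator Σ(z_t−z̄)² = 220.9091
r_1 = -56.3719 / 220.9091 = -0.255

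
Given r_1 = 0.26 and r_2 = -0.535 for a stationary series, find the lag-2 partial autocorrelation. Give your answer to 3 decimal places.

-0.646

φ_{22} = (r_2 − r_1²) / (1 − r_1²)
r_1² = (0.26)² = 0.0676
Numerator = -0.535 − 0.0676 = -0.6026; denominator = 1 − 0.0676 = 0.9324
φ_{22} = -0.6026 / 0.9324 = -0.646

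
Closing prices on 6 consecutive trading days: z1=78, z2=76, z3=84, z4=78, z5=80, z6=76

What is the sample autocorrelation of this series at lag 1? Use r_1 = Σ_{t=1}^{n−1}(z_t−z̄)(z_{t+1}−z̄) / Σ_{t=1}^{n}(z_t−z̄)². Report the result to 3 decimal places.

Mean z̄ = (78 + 76 + 84 + 78 + 80 + 76)/6 = 78.6667
Deviations from mean: -0.6667, -2.6667, 5.3333, -0.6667, 1.3333, -2.6667
Numerator Σ_{t=1}^{5}(z_t−z̄)(z_{t+1}−z̄) = -20.4444
Denominator Σ(z_t−z̄)² = 45.3333
r_1 = -20.4444 / 45.3333 = -0.451

-0.451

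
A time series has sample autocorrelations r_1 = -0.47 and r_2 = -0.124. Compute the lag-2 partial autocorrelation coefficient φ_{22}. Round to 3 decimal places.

φ_{22} = (r_2 − r_1²) / (1 − r_1²)
r_1² = (-0.47)² = 0.2209
Numerator = -0.124 − 0.2209 = -0.3449; denominator = 1 − 0.2209 = 0.7791
φ_{22} = -0.3449 / 0.7791 = -0.443

-0.443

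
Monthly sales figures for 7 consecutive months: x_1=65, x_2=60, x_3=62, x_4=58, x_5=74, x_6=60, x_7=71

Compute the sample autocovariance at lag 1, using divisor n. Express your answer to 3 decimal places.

-15.767

Mean x̄ = (65 + 60 + 62 + 58 + 74 + 60 + 71)/7 = 64.2857
Σ_{t=1}^{6}(x_t−x̄)(x_{t+1}−x̄) = -110.3673
γ_1 = -110.3673 / 7 = -15.767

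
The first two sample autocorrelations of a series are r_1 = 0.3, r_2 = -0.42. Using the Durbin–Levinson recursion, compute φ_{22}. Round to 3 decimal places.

-0.560

φ_{22} = (r_2 − r_1²) / (1 − r_1²)
r_1² = (0.3)² = 0.09
Numerator = -0.42 − 0.0900 = -0.5100; denominator = 1 − 0.0900 = 0.9100
φ_{22} = -0.5100 / 0.9100 = -0.560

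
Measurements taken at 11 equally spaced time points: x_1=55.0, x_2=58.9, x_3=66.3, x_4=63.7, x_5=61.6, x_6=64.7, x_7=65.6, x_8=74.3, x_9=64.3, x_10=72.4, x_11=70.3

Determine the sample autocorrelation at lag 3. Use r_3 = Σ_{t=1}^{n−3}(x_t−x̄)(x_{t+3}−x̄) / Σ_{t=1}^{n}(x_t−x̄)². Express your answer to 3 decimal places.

Mean x̄ = (55.0 + 58.9 + 66.3 + 63.7 + 61.6 + 64.7 + 65.6 + 74.3 + 64.3 + 72.4 + 70.3)/11 = 65.1909
Numerator Σ_{t=1}^{8}(x_t−x̄)(x_{t+3}−x̄) = 53.8452
Denominator Σ(x_t−x̄)² = 322.0291
r_3 = 53.8452 / 322.0291 = 0.167

0.167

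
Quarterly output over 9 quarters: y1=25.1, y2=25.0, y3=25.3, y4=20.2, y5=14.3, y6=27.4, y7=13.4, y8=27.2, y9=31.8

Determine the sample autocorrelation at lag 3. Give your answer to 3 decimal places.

0.059

Mean ȳ = (25.1 + 25.0 + 25.3 + 20.2 + 14.3 + 27.4 + 13.4 + 27.2 + 31.8)/9 = 23.3000
Σ(y_t−ȳ)(y_{t+3}−ȳ) = (-5.5800) + (-15.3000) + (8.2000) + (30.6900) + (-35.1000) + (34.8500) = 17.7600
Denominator Σ(y_t−ȳ)² = 303.0200
r_3 = 17.7600 / 303.0200 = 0.059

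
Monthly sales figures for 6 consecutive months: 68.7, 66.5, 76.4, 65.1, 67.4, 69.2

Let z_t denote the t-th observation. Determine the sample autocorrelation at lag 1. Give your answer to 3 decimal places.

-0.517

Mean z̄ = (68.7 + 66.5 + 76.4 + 65.1 + 67.4 + 69.2)/6 = 68.8833
Deviations from mean: -0.1833, -2.3833, 7.5167, -3.7833, -1.4833, 0.3167
Numerator Σ_{t=1}^{5}(z_t−z̄)(z_{t+1}−z̄) = -40.7736
Denominator Σ(z_t−z̄)² = 78.8283
r_1 = -40.7736 / 78.8283 = -0.517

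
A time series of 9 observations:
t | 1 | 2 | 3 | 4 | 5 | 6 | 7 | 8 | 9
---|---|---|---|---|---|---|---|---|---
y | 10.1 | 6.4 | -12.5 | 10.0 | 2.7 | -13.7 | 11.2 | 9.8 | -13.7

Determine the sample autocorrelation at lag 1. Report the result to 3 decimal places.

Mean ȳ = (10.1 + 6.4 − 12.5 + 10.0 + 2.7 − 13.7 + 11.2 + 9.8 − 13.7)/9 = 1.1444
Numerator Σ_{t=1}^{8}(y_t−ȳ)(y_{t+1}−ȳ) = -345.5075
Denominator Σ(y_t−ȳ)² = 991.5822
r_1 = -345.5075 / 991.5822 = -0.348

-0.348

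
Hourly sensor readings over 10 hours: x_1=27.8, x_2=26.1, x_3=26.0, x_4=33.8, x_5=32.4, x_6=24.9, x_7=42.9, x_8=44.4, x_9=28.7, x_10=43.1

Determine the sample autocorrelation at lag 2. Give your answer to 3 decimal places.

0.005

Mean x̄ = (27.8 + 26.1 + 26.0 + 33.8 + 32.4 + 24.9 + 42.9 + 44.4 + 28.7 + 43.1)/10 = 33.0100
Numerator Σ_{t=1}^{8}(x_t−x̄)(x_{t+2}−x̄) = 2.8258
Denominator Σ(x_t−x̄)² = 538.7290
r_2 = 2.8258 / 538.7290 = 0.005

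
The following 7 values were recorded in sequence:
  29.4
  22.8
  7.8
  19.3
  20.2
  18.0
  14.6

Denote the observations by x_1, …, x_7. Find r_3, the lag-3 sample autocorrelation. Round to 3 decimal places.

Mean x̄ = (29.4 + 22.8 + 7.8 + 19.3 + 20.2 + 18.0 + 14.6)/7 = 18.8714
Numerator Σ_{t=1}^{4}(x_t−x̄)(x_{t+3}−x̄) = 17.5490
Denominator Σ(x_t−x̄)² = 269.8143
r_3 = 17.5490 / 269.8143 = 0.065

0.065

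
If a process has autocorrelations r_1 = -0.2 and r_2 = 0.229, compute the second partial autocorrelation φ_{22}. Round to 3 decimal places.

φ_{22} = (r_2 − r_1²) / (1 − r_1²)
r_1² = (-0.2)² = 0.04
Numerator = 0.229 − 0.0400 = 0.1890; denominator = 1 − 0.0400 = 0.9600
φ_{22} = 0.1890 / 0.9600 = 0.197

0.197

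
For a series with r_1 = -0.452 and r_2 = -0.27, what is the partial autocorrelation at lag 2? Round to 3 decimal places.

φ_{22} = (r_2 − r_1²) / (1 − r_1²)
r_1² = (-0.452)² = 0.204304
Numerator = -0.27 − 0.2043 = -0.4743; denominator = 1 − 0.2043 = 0.7957
φ_{22} = -0.4743 / 0.7957 = -0.596

-0.596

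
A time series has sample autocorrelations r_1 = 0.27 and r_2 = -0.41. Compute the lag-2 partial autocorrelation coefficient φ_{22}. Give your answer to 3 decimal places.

φ_{22} = (r_2 − r_1²) / (1 − r_1²)
r_1² = (0.27)² = 0.0729
Numerator = -0.41 − 0.0729 = -0.4829; denominator = 1 − 0.0729 = 0.9271
φ_{22} = -0.4829 / 0.9271 = -0.521

-0.521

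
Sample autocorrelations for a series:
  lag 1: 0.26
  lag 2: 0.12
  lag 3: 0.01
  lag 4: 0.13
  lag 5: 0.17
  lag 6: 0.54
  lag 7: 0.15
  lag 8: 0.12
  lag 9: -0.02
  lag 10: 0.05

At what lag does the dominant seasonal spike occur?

The largest autocorrelation is r_6 = 0.54; the remaining lags stay at or below 0.26. The elevated value at lag 1 (0.26), dropping to 0.12 at lag 2, reflects decaying short-term dependence rather than seasonality.
The dominant spike at lag 6 indicates a seasonal period of 6.

6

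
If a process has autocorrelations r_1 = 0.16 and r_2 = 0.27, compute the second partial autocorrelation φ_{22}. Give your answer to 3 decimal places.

0.251

φ_{22} = (r_2 − r_1²) / (1 − r_1²)
r_1² = (0.16)² = 0.0256
Numerator = 0.27 − 0.0256 = 0.2444; denominator = 1 − 0.0256 = 0.9744
φ_{22} = 0.2444 / 0.9744 = 0.251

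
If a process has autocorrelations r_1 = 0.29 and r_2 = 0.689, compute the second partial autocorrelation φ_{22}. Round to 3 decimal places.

0.660

φ_{22} = (r_2 − r_1²) / (1 − r_1²)
r_1² = (0.29)² = 0.0841
Numerator = 0.689 − 0.0841 = 0.6049; denominator = 1 − 0.0841 = 0.9159
φ_{22} = 0.6049 / 0.9159 = 0.660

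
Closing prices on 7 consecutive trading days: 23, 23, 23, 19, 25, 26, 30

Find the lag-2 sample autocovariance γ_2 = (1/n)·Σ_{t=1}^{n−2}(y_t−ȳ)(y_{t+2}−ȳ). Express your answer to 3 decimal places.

Mean ȳ = (23 + 23 + 23 + 19 + 25 + 26 + 30)/7 = 24.1429
Σ_{t=1}^{5}(y_t−ȳ)(y_{t+2}−ȳ) = 1.6735
γ_2 = 1.6735 / 7 = 0.239

0.239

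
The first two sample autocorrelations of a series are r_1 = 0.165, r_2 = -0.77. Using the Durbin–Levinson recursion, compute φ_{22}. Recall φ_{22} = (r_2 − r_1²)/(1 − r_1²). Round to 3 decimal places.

-0.820

φ_{22} = (r_2 − r_1²) / (1 − r_1²)
r_1² = (0.165)² = 0.027225
Numerator = -0.77 − 0.0272 = -0.7972; denominator = 1 − 0.0272 = 0.9728
φ_{22} = -0.7972 / 0.9728 = -0.820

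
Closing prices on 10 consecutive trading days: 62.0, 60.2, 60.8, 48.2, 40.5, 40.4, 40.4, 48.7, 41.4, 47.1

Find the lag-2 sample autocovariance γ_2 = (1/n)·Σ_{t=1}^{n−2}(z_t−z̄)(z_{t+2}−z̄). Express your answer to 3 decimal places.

19.218

Mean z̄ = (62.0 + 60.2 + 60.8 + 48.2 + 40.5 + 40.4 + 40.4 + 48.7 + 41.4 + 47.1)/10 = 48.9700
Σ_{t=1}^{8}(z_t−z̄)(z_{t+2}−z̄) = 192.1782
γ_2 = 192.1782 / 10 = 19.218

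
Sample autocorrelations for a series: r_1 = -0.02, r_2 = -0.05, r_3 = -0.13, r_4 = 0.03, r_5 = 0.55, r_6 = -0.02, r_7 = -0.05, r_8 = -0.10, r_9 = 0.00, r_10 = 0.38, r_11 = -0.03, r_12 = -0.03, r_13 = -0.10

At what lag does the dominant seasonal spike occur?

The largest autocorrelation is r_5 = 0.55, with a weaker echo at lag 10 (0.38); the remaining lags stay at or below 0.03.
The dominant spike at lag 5 indicates a seasonal period of 5.

5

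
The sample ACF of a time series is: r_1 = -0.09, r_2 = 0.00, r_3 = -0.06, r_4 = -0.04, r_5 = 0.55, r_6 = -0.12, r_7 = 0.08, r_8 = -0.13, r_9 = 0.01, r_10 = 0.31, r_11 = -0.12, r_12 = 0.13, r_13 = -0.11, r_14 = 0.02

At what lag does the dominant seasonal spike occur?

The largest autocorrelation is r_5 = 0.55, with a weaker echo at lag 10 (0.31); the remaining lags stay at or below 0.13.
The dominant spike at lag 5 indicates a seasonal period of 5.

5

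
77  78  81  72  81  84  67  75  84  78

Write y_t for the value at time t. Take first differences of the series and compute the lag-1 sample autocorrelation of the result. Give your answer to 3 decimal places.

-0.381

First differences Δy: 1, 3, -9, 9, 3, -17, 8, 9, -6
Mean of differences = 0.1111
Numerator Σ(Δy_t−Δȳ)(Δy_{t+1}−Δȳ) = -247.6790
Denominator Σ(Δy_t−Δȳ)² = 650.8889
r_1(Δy) = -247.6790 / 650.8889 = -0.381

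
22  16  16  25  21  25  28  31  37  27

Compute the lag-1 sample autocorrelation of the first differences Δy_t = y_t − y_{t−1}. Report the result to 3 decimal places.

-0.283

First differences Δy: -6, 0, 9, -4, 4, 3, 3, 6, -10
Mean of differences = 0.5556
Numerator Σ(Δy_t−Δȳ)(Δy_{t+1}−Δȳ) = -84.9753
Denominator Σ(Δy_t−Δȳ)² = 300.2222
r_1(Δy) = -84.9753 / 300.2222 = -0.283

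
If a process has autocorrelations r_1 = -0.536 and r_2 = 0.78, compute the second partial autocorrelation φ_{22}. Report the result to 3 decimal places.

0.691

φ_{22} = (r_2 − r_1²) / (1 − r_1²)
r_1² = (-0.536)² = 0.287296
Numerator = 0.78 − 0.2873 = 0.4927; denominator = 1 − 0.2873 = 0.7127
φ_{22} = 0.4927 / 0.7127 = 0.691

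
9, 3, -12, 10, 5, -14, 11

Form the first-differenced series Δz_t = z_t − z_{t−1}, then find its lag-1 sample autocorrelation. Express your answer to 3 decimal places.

-0.413

First differences Δz: -6, -15, 22, -5, -19, 25
Mean of differences = 0.3333
Numerator Σ(Δz_t−Δz̄)(Δz_{t+1}−Δz̄) = -724.4444
Denominator Σ(Δz_t−Δz̄)² = 1755.3333
r_1(Δz) = -724.4444 / 1755.3333 = -0.413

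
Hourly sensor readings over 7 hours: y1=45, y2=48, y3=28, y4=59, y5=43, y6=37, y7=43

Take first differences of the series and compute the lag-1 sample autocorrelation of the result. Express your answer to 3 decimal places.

-0.660

First differences Δy: 3, -20, 31, -16, -6, 6
Mean of differences = -0.3333
Numerator Σ(Δy_t−Δȳ)(Δy_{t+1}−Δȳ) = -1119.7778
Denominator Σ(Δy_t−Δȳ)² = 1697.3333
r_1(Δy) = -1119.7778 / 1697.3333 = -0.660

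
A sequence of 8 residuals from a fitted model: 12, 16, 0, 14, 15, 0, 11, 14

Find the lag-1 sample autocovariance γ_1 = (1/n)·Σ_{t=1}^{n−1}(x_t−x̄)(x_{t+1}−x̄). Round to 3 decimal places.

Mean x̄ = (12 + 16 + 0 + 14 + 15 + 0 + 11 + 14)/8 = 10.2500
Σ_{t=1}^{7}(x_t−x̄)(x_{t+1}−x̄) = -123.0625
γ_1 = -123.0625 / 8 = -15.383

-15.383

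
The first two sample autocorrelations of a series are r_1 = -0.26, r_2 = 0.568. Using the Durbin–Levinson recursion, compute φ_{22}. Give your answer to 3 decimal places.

φ_{22} = (r_2 − r_1²) / (1 − r_1²)
r_1² = (-0.26)² = 0.0676
Numerator = 0.568 − 0.0676 = 0.5004; denominator = 1 − 0.0676 = 0.9324
φ_{22} = 0.5004 / 0.9324 = 0.537

0.537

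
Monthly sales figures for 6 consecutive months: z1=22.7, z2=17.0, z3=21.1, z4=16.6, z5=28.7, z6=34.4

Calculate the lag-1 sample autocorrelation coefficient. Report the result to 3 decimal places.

0.237

Mean z̄ = (22.7 + 17.0 + 21.1 + 16.6 + 28.7 + 34.4)/6 = 23.4167
Numerator Σ_{t=1}^{5}(z_t−z̄)(z_{t+1}−z̄) = 57.2697
Denominator Σ(z_t−z̄)² = 242.0683
r_1 = 57.2697 / 242.0683 = 0.237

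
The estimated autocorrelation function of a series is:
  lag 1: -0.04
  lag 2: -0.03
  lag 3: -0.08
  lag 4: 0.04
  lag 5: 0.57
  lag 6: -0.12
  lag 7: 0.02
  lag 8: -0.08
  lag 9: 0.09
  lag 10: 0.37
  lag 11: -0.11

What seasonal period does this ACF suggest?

5

The largest autocorrelation is r_5 = 0.57, with a weaker echo at lag 10 (0.37); the remaining lags stay at or below 0.09.
The dominant spike at lag 5 indicates a seasonal period of 5.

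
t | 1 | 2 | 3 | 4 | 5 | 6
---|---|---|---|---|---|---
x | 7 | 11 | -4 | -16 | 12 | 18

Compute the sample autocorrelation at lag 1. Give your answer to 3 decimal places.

Mean x̄ = (7 + 11 − 4 − 16 + 12 + 18)/6 = 4.6667
Numerator Σ_{t=1}^{5}(x_t−x̄)(x_{t+1}−x̄) = 85.2222
Denominator Σ(x_t−x̄)² = 779.3333
r_1 = 85.2222 / 779.3333 = 0.109

0.109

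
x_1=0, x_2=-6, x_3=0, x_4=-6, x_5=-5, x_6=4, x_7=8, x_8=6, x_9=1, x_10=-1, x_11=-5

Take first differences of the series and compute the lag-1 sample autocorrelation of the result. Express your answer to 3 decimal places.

First differences Δx: -6, 6, -6, 1, 9, 4, -2, -5, -2, -4
Mean of differences = -0.5000
Numerator Σ(Δx_t−Δx̄)(Δx_{t+1}−Δx̄) = -10.7500
Denominator Σ(Δx_t−Δx̄)² = 252.5000
r_1(Δx) = -10.7500 / 252.5000 = -0.043

-0.043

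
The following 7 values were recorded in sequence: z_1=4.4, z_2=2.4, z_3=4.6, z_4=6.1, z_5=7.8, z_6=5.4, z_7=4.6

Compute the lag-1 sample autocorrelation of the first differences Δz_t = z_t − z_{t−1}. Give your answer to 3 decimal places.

First differences Δz: -2.0, 2.2, 1.5, 1.7, -2.4, -0.8
Mean of differences = 0.0333
Numerator Σ(Δz_t−Δz̄)(Δz_{t+1}−Δz̄) = -0.8111
Denominator Σ(Δz_t−Δz̄)² = 20.3733
r_1(Δz) = -0.8111 / 20.3733 = -0.040

-0.040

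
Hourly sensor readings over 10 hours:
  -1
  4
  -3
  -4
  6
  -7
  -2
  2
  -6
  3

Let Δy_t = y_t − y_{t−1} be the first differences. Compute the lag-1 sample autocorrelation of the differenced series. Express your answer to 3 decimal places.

First differences Δy: 5, -7, -1, 10, -13, 5, 4, -8, 9
Mean of differences = 0.4444
Numerator Σ(Δy_t−Δȳ)(Δy_{t+1}−Δȳ) = -312.7531
Denominator Σ(Δy_t−Δȳ)² = 528.2222
r_1(Δy) = -312.7531 / 528.2222 = -0.592

-0.592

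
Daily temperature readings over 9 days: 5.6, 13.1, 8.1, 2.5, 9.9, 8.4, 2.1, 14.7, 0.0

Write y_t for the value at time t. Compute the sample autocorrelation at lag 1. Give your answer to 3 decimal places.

Mean ȳ = (5.6 + 13.1 + 8.1 + 2.5 + 9.9 + 8.4 + 2.1 + 14.7 + 0.0)/9 = 7.1556
Numerator Σ_{t=1}^{8}(y_t−ȳ)(y_{t+1}−ȳ) = -115.8086
Denominator Σ(y_t−ȳ)² = 203.0822
r_1 = -115.8086 / 203.0822 = -0.570

-0.570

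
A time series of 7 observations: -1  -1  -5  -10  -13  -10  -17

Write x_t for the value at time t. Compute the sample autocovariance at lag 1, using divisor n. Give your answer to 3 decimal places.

Mean x̄ = (-1 − 1 − 5 − 10 − 13 − 10 − 17)/7 = -8.1429
Deviations: 7.1429, 7.1429, 3.1429, -1.8571, -4.8571, -1.8571, -8.8571
Σ_{t=1}^{6}(x_t−x̄)(x_{t+1}−x̄) = 102.1224
γ_1 = 102.1224 / 7 = 14.589

14.589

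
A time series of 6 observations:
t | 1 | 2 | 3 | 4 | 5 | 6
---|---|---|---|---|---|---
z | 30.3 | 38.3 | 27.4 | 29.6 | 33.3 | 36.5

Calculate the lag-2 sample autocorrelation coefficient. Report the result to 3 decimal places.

-0.232

Mean z̄ = (30.3 + 38.3 + 27.4 + 29.6 + 33.3 + 36.5)/6 = 32.5667
Σ(z_t−z̄)(z_{t+2}−z̄) = (11.7111) + (-17.0089) + (-3.7889) + (-11.6689) = -20.7556
Denominator Σ(z_t−z̄)² = 89.5133
r_2 = -20.7556 / 89.5133 = -0.232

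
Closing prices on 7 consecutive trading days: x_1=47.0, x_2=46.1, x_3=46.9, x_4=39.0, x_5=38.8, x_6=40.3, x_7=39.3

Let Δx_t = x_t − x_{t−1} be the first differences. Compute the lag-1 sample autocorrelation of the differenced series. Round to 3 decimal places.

-0.286

First differences Δx: -0.9, 0.8, -7.9, -0.2, 1.5, -1.0
Mean of differences = -1.2833
Numerator Σ(Δx_t−Δx̄)(Δx_{t+1}−Δx̄) = -16.3503
Denominator Σ(Δx_t−Δx̄)² = 57.2683
r_1(Δx) = -16.3503 / 57.2683 = -0.286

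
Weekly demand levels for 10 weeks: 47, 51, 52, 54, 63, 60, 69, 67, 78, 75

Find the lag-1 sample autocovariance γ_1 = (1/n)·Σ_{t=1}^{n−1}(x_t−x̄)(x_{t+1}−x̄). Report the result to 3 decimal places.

65.304

Mean x̄ = (47 + 51 + 52 + 54 + 63 + 60 + 69 + 67 + 78 + 75)/10 = 61.6000
Σ_{t=1}^{9}(x_t−x̄)(x_{t+1}−x̄) = 653.0400
γ_1 = 653.0400 / 10 = 65.304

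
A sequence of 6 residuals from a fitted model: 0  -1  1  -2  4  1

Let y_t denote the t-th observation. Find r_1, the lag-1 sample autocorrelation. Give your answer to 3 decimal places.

-0.384

Mean ȳ = (0 − 1 + 1 − 2 + 4 + 1)/6 = 0.5000
Deviations from mean: -0.5000, -1.5000, 0.5000, -2.5000, 3.5000, 0.5000
Σ(y_t−ȳ)(y_{t+1}−ȳ) = (0.7500) + (-0.7500) + (-1.2500) + (-8.7500) + (1.7500) = -8.2500
Denominator Σ(y_t−ȳ)² = 21.5000
r_1 = -8.2500 / 21.5000 = -0.384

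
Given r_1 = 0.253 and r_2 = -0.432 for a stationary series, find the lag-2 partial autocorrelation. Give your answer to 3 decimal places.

φ_{22} = (r_2 − r_1²) / (1 − r_1²)
r_1² = (0.253)² = 0.064009
Numerator = -0.432 − 0.0640 = -0.4960; denominator = 1 − 0.0640 = 0.9360
φ_{22} = -0.4960 / 0.9360 = -0.530

-0.530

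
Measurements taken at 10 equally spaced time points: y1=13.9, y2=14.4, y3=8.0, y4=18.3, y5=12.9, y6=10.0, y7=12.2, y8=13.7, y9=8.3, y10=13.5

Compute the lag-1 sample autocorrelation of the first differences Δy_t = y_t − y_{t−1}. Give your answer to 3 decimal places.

First differences Δy: 0.5, -6.4, 10.3, -5.4, -2.9, 2.2, 1.5, -5.4, 5.2
Mean of differences = -0.0444
Numerator Σ(Δy_t−Δȳ)(Δy_{t+1}−Δȳ) = -148.6131
Denominator Σ(Δy_t−Δȳ)² = 248.1422
r_1(Δy) = -148.6131 / 248.1422 = -0.599

-0.599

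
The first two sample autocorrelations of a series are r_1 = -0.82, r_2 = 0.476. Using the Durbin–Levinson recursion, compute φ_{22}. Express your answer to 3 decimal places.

-0.600

φ_{22} = (r_2 − r_1²) / (1 − r_1²)
r_1² = (-0.82)² = 0.6724
Numerator = 0.476 − 0.6724 = -0.1964; denominator = 1 − 0.6724 = 0.3276
φ_{22} = -0.1964 / 0.3276 = -0.600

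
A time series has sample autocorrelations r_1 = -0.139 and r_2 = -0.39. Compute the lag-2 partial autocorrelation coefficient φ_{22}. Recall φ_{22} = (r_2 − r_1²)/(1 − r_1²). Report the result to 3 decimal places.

φ_{22} = (r_2 − r_1²) / (1 − r_1²)
r_1² = (-0.139)² = 0.019321
Numerator = -0.39 − 0.0193 = -0.4093; denominator = 1 − 0.0193 = 0.9807
φ_{22} = -0.4093 / 0.9807 = -0.417

-0.417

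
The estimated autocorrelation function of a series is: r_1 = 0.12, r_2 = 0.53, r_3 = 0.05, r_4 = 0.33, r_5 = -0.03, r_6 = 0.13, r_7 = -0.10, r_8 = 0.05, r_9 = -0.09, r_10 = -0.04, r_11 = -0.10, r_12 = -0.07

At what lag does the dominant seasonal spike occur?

2

The largest autocorrelation is r_2 = 0.53, with a weaker echo at lag 4 (0.33); the remaining lags stay at or below 0.13.
The dominant spike at lag 2 indicates a seasonal period of 2.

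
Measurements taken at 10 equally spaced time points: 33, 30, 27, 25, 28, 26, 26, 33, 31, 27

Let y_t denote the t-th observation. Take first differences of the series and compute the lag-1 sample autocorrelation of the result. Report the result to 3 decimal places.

First differences Δy: -3, -3, -2, 3, -2, 0, 7, -2, -4
Mean of differences = -0.6667
Numerator Σ(Δy_t−Δȳ)(Δy_{t+1}−Δȳ) = -2.7778
Denominator Σ(Δy_t−Δȳ)² = 100.0000
r_1(Δy) = -2.7778 / 100.0000 = -0.028

-0.028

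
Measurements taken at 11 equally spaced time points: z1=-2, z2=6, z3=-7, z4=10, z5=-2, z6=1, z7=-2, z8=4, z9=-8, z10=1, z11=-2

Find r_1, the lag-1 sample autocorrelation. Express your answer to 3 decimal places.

-0.699

Mean z̄ = (-2 + 6 − 7 + 10 − 2 + 1 − 2 + 4 − 8 + 1 − 2)/11 = -0.0909
Numerator Σ_{t=1}^{10}(z_t−z̄)(z_{t+1}−z̄) = -197.7355
Denominator Σ(z_t−z̄)² = 282.9091
r_1 = -197.7355 / 282.9091 = -0.699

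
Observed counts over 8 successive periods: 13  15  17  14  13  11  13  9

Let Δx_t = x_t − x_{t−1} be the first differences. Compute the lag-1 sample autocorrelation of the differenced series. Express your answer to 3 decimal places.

-0.264

First differences Δx: 2, 2, -3, -1, -2, 2, -4
Mean of differences = -0.5714
Numerator Σ(Δx_t−Δx̄)(Δx_{t+1}−Δx̄) = -10.4694
Denominator Σ(Δx_t−Δx̄)² = 39.7143
r_1(Δx) = -10.4694 / 39.7143 = -0.264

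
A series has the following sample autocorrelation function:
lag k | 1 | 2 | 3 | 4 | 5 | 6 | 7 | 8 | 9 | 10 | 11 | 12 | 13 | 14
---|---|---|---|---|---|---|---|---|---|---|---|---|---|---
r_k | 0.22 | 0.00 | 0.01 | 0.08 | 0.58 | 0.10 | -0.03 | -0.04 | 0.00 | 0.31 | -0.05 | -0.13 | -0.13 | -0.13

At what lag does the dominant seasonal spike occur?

The largest autocorrelation is r_5 = 0.58, with a weaker echo at lag 10 (0.31); the remaining lags stay at or below 0.22. The elevated value at lag 1 (0.22), dropping to 0.00 at lag 2, reflects decaying short-term dependence rather than seasonality.
The dominant spike at lag 5 indicates a seasonal period of 5.

5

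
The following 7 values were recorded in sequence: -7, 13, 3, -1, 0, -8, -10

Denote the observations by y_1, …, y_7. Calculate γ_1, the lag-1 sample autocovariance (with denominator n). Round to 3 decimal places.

4.708

Mean ȳ = (-7 + 13 + 3 − 1 + 0 − 8 − 10)/7 = -1.4286
Deviations: -5.5714, 14.4286, 4.4286, 0.4286, 1.4286, -6.5714, -8.5714
Σ_{t=1}^{6}(y_t−ȳ)(y_{t+1}−ȳ) = 32.9592
γ_1 = 32.9592 / 7 = 4.708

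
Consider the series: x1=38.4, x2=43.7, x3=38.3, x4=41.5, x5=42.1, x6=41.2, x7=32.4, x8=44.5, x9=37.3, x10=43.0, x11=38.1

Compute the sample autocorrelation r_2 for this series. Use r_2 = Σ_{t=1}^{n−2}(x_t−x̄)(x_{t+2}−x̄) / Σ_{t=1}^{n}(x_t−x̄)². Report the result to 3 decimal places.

Mean x̄ = (38.4 + 43.7 + 38.3 + 41.5 + 42.1 + 41.2 + 32.4 + 44.5 + 37.3 + 43.0 + 38.1)/11 = 40.0455
Numerator Σ_{t=1}^{9}(x_t−x̄)(x_{t+2}−x̄) = 35.2086
Denominator Σ(x_t−x̄)² = 125.1273
r_2 = 35.2086 / 125.1273 = 0.281

0.281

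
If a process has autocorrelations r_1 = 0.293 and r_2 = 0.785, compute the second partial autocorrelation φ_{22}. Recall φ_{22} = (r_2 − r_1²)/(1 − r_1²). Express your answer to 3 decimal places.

φ_{22} = (r_2 − r_1²) / (1 − r_1²)
r_1² = (0.293)² = 0.085849
Numerator = 0.785 − 0.0858 = 0.6992; denominator = 1 − 0.0858 = 0.9142
φ_{22} = 0.6992 / 0.9142 = 0.765

0.765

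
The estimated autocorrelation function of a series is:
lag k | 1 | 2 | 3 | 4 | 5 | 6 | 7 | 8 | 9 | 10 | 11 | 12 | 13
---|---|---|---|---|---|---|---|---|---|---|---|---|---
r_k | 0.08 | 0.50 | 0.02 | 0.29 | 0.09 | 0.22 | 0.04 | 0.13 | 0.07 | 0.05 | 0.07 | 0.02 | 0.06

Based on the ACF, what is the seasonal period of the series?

The largest autocorrelation is r_2 = 0.50, with weaker echoes at lags 4 (0.29) and 6 (0.22); the remaining lags stay at or below 0.13.
The dominant spike at lag 2 indicates a seasonal period of 2.

2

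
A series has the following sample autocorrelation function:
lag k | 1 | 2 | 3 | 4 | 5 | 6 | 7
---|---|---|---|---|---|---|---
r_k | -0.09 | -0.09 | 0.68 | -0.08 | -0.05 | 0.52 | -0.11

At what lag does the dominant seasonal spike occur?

3

The largest autocorrelation is r_3 = 0.68, with a weaker echo at lag 6 (0.52); the remaining lags stay at or below -0.05.
The dominant spike at lag 3 indicates a seasonal period of 3.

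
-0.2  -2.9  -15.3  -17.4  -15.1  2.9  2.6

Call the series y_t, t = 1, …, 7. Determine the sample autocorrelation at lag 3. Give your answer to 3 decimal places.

Mean ȳ = (-0.2 − 2.9 − 15.3 − 17.4 − 15.1 + 2.9 + 2.6)/7 = -6.4857
Σ(y_t−ȳ)(y_{t+3}−ȳ) = (-68.6041) + (-30.8884) + (-82.7284) + (-99.1641) = -281.3849
Denominator Σ(y_t−ȳ)² = 494.0286
r_3 = -281.3849 / 494.0286 = -0.570

-0.570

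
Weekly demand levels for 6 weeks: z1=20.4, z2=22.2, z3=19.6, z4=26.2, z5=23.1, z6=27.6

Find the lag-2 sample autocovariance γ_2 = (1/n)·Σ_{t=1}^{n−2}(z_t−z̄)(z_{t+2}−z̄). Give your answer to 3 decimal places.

Mean z̄ = (20.4 + 22.2 + 19.6 + 26.2 + 23.1 + 27.6)/6 = 23.1833
Deviations: -2.7833, -0.9833, -3.5833, 3.0167, -0.0833, 4.4167
Σ_{t=1}^{4}(z_t−z̄)(z_{t+2}−z̄) = 20.6294
γ_2 = 20.6294 / 6 = 3.438

3.438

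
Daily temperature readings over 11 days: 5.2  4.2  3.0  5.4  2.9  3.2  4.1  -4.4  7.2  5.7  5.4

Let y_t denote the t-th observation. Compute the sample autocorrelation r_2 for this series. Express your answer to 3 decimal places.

Mean ȳ = (5.2 + 4.2 + 3.0 + 5.4 + 2.9 + 3.2 + 4.1 − 4.4 + 7.2 + 5.7 + 5.4)/11 = 3.8091
Numerator Σ_{t=1}^{9}(y_t−ȳ)(y_{t+2}−ȳ) = -5.1429
Denominator Σ(y_t−ȳ)² = 91.5491
r_2 = -5.1429 / 91.5491 = -0.056

-0.056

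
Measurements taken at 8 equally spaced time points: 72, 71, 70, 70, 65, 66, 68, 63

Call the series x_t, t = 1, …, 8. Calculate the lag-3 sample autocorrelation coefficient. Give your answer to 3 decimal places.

Mean x̄ = (72 + 71 + 70 + 70 + 65 + 66 + 68 + 63)/8 = 68.1250
Numerator Σ_{t=1}^{5}(x_t−x̄)(x_{t+3}−x̄) = 10.0781
Denominator Σ(x_t−x̄)² = 70.8750
r_3 = 10.0781 / 70.8750 = 0.142

0.142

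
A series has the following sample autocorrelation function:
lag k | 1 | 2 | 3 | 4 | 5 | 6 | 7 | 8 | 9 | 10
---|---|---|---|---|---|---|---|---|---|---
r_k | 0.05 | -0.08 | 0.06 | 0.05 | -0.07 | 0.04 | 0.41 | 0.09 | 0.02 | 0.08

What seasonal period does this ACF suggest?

The largest autocorrelation is r_7 = 0.41; the remaining lags stay at or below 0.09.
The dominant spike at lag 7 indicates a seasonal period of 7.

7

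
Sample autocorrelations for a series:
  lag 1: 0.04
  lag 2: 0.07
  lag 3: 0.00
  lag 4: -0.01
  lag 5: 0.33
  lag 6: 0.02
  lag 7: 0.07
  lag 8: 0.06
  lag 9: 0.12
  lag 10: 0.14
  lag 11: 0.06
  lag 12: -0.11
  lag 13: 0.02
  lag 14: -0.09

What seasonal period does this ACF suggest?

5

The largest autocorrelation is r_5 = 0.33; the remaining lags stay at or below 0.14.
The dominant spike at lag 5 indicates a seasonal period of 5.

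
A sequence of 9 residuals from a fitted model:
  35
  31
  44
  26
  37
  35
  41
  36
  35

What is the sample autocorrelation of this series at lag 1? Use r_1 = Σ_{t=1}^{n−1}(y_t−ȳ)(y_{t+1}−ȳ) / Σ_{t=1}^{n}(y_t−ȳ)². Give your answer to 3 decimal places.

-0.611

Mean ȳ = (35 + 31 + 44 + 26 + 37 + 35 + 41 + 36 + 35)/9 = 35.5556
Numerator Σ_{t=1}^{8}(y_t−ȳ)(y_{t+1}−ȳ) = -132.0864
Denominator Σ(y_t−ȳ)² = 216.2222
r_1 = -132.0864 / 216.2222 = -0.611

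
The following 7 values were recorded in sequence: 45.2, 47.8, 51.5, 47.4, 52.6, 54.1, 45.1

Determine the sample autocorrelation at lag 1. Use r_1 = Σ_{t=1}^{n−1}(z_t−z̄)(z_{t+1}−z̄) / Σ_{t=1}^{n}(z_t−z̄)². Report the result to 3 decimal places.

Mean z̄ = (45.2 + 47.8 + 51.5 + 47.4 + 52.6 + 54.1 + 45.1)/7 = 49.1000
Deviations from mean: -3.9000, -1.3000, 2.4000, -1.7000, 3.5000, 5.0000, -4.0000
Numerator Σ_{t=1}^{6}(z_t−z̄)(z_{t+1}−z̄) = -10.5800
Denominator Σ(z_t−z̄)² = 78.8000
r_1 = -10.5800 / 78.8000 = -0.134

-0.134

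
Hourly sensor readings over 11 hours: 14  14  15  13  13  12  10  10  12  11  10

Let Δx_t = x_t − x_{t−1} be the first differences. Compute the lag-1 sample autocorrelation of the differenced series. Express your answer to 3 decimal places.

First differences Δx: 0, 1, -2, 0, -1, -2, 0, 2, -1, -1
Mean of differences = -0.4000
Numerator Σ(Δx_t−Δx̄)(Δx_{t+1}−Δx̄) = -2.3600
Denominator Σ(Δx_t−Δx̄)² = 14.4000
r_1(Δx) = -2.3600 / 14.4000 = -0.164

-0.164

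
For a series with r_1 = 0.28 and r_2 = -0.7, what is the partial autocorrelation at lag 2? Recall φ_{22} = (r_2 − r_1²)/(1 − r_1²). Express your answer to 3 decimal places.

φ_{22} = (r_2 − r_1²) / (1 − r_1²)
r_1² = (0.28)² = 0.0784
Numerator = -0.7 − 0.0784 = -0.7784; denominator = 1 − 0.0784 = 0.9216
φ_{22} = -0.7784 / 0.9216 = -0.845

-0.845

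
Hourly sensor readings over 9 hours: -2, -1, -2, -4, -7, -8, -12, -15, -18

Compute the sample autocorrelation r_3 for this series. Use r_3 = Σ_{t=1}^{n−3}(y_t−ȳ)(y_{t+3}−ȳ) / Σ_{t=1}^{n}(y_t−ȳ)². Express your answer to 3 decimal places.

0.020

Mean ȳ = (-2 − 1 − 2 − 4 − 7 − 8 − 12 − 15 − 18)/9 = -7.6667
Σ(y_t−ȳ)(y_{t+3}−ȳ) = (20.7778) + (4.4444) + (-1.8889) + (-15.8889) + (-4.8889) + (3.4444) = 6.0000
Denominator Σ(y_t−ȳ)² = 302.0000
r_3 = 6.0000 / 302.0000 = 0.020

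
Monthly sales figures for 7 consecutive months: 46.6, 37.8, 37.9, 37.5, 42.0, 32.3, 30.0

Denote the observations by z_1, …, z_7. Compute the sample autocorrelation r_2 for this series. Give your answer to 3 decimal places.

-0.159

Mean z̄ = (46.6 + 37.8 + 37.9 + 37.5 + 42.0 + 32.3 + 30.0)/7 = 37.7286
Deviations from mean: 8.8714, 0.0714, 0.1714, -0.2286, 4.2714, -5.4286, -7.7286
Numerator Σ_{t=1}^{5}(z_t−z̄)(z_{t+2}−z̄) = -29.5345
Denominator Σ(z_t−z̄)² = 186.2343
r_2 = -29.5345 / 186.2343 = -0.159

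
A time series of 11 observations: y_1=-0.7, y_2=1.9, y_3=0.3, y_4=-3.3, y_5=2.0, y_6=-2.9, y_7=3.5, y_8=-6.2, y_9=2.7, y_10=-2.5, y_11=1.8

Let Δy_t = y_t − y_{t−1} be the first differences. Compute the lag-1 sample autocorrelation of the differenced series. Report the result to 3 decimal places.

-0.872

First differences Δy: 2.6, -1.6, -3.6, 5.3, -4.9, 6.4, -9.7, 8.9, -5.2, 4.3
Mean of differences = 0.2500
Numerator Σ(Δy_t−Δȳ)(Δy_{t+1}−Δȳ) = -290.8225
Denominator Σ(Δy_t−Δȳ)² = 333.5450
r_1(Δy) = -290.8225 / 333.5450 = -0.872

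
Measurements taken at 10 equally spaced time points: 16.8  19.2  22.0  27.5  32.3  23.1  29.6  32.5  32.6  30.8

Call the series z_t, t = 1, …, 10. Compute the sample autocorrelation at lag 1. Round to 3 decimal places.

Mean z̄ = (16.8 + 19.2 + 22.0 + 27.5 + 32.3 + 23.1 + 29.6 + 32.5 + 32.6 + 30.8)/10 = 26.6400
Numerator Σ_{t=1}^{9}(z_t−z̄)(z_{t+1}−z̄) = 155.1584
Denominator Σ(z_t−z̄)² = 314.9440
r_1 = 155.1584 / 314.9440 = 0.493

0.493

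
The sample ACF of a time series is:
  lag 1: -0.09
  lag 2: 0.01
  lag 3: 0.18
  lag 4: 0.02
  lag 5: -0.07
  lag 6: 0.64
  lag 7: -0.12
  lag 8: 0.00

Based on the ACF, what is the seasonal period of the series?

6

The largest autocorrelation is r_6 = 0.64; the remaining lags stay at or below 0.18.
The dominant spike at lag 6 indicates a seasonal period of 6.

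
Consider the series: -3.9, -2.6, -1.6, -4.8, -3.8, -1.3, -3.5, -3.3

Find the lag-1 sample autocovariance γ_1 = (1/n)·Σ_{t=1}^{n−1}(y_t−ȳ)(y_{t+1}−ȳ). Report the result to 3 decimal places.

Mean ȳ = (-3.9 − 2.6 − 1.6 − 4.8 − 3.8 − 1.3 − 3.5 − 3.3)/8 = -3.1000
Σ_{t=1}^{7}(y_t−ȳ)(y_{t+1}−ȳ) = -2.9100
γ_1 = -2.9100 / 8 = -0.364

-0.364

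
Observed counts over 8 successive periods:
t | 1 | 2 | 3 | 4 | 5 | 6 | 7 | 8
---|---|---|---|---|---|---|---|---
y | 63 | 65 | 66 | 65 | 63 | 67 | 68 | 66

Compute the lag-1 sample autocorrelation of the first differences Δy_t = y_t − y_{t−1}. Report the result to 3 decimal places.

-0.150

First differences Δy: 2, 1, -1, -2, 4, 1, -2
Mean of differences = 0.4286
Numerator Σ(Δy_t−Δȳ)(Δy_{t+1}−Δȳ) = -4.4694
Denominator Σ(Δy_t−Δȳ)² = 29.7143
r_1(Δy) = -4.4694 / 29.7143 = -0.150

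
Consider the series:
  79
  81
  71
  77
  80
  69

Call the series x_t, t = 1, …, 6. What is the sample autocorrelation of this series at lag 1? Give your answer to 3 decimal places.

-0.319

Mean x̄ = (79 + 81 + 71 + 77 + 80 + 69)/6 = 76.1667
Σ(x_t−x̄)(x_{t+1}−x̄) = (13.6944) + (-24.9722) + (-4.3056) + (3.1944) + (-27.4722) = -39.8611
Denominator Σ(x_t−x̄)² = 124.8333
r_1 = -39.8611 / 124.8333 = -0.319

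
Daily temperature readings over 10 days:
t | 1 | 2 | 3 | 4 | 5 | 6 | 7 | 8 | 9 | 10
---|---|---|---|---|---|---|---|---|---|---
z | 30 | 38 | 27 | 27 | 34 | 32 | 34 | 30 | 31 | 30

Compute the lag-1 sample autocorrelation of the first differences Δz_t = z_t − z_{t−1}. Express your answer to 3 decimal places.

-0.458

First differences Δz: 8, -11, 0, 7, -2, 2, -4, 1, -1
Mean of differences = 0.0000
Numerator Σ(Δz_t−Δz̄)(Δz_{t+1}−Δz̄) = -119.0000
Denominator Σ(Δz_t−Δz̄)² = 260.0000
r_1(Δz) = -119.0000 / 260.0000 = -0.458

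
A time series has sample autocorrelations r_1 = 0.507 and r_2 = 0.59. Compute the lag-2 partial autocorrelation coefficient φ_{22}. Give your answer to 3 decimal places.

φ_{22} = (r_2 − r_1²) / (1 − r_1²)
r_1² = (0.507)² = 0.257049
Numerator = 0.59 − 0.2570 = 0.3330; denominator = 1 − 0.2570 = 0.7430
φ_{22} = 0.3330 / 0.7430 = 0.448

0.448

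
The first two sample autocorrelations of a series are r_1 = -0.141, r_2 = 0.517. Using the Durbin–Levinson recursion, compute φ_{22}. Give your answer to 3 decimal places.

φ_{22} = (r_2 − r_1²) / (1 − r_1²)
r_1² = (-0.141)² = 0.019881
Numerator = 0.517 − 0.0199 = 0.4971; denominator = 1 − 0.0199 = 0.9801
φ_{22} = 0.4971 / 0.9801 = 0.507

0.507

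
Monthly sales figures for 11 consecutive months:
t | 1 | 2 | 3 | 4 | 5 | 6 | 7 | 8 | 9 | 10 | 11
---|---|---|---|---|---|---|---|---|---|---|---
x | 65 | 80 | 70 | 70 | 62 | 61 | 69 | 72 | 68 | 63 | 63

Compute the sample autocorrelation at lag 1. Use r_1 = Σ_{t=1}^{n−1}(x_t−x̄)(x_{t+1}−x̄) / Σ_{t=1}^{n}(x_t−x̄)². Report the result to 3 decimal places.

0.145

Mean x̄ = (65 + 80 + 70 + 70 + 62 + 61 + 69 + 72 + 68 + 63 + 63)/11 = 67.5455
Numerator Σ_{t=1}^{10}(x_t−x̄)(x_{t+1}−x̄) = 45.1570
Denominator Σ(x_t−x̄)² = 310.7273
r_1 = 45.1570 / 310.7273 = 0.145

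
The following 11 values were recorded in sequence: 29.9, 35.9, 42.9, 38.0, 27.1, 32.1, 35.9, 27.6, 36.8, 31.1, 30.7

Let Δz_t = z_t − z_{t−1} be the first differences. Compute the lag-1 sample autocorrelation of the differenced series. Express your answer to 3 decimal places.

-0.291

First differences Δz: 6.0, 7.0, -4.9, -10.9, 5.0, 3.8, -8.3, 9.2, -5.7, -0.4
Mean of differences = 0.0800
Numerator Σ(Δz_t−Δz̄)(Δz_{t+1}−Δz̄) = -132.0724
Denominator Σ(Δz_t−Δz̄)² = 453.3760
r_1(Δz) = -132.0724 / 453.3760 = -0.291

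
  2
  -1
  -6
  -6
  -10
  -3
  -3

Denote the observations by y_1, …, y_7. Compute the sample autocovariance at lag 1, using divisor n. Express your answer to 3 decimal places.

Mean ȳ = (2 − 1 − 6 − 6 − 10 − 3 − 3)/7 = -3.8571
Σ_{t=1}^{6}(y_t−ȳ)(y_{t+1}−ȳ) = 23.8367
γ_1 = 23.8367 / 7 = 3.405

3.405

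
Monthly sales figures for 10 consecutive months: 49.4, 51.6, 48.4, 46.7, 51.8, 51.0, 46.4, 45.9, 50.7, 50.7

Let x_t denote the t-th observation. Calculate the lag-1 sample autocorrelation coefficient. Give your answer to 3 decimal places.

Mean x̄ = (49.4 + 51.6 + 48.4 + 46.7 + 51.8 + 51.0 + 46.4 + 45.9 + 50.7 + 50.7)/10 = 49.2600
Numerator Σ_{t=1}^{9}(x_t−x̄)(x_{t+1}−x̄) = 0.3024
Denominator Σ(x_t−x̄)² = 45.8840
r_1 = 0.3024 / 45.8840 = 0.007

0.007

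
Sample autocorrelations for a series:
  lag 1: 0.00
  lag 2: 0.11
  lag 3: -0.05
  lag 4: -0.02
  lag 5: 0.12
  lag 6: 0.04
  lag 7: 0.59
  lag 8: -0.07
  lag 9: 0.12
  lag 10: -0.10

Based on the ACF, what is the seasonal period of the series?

7

The largest autocorrelation is r_7 = 0.59; the remaining lags stay at or below 0.12.
The dominant spike at lag 7 indicates a seasonal period of 7.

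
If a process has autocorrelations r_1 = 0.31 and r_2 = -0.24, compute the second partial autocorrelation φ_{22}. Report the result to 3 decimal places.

-0.372

φ_{22} = (r_2 − r_1²) / (1 − r_1²)
r_1² = (0.31)² = 0.0961
Numerator = -0.24 − 0.0961 = -0.3361; denominator = 1 − 0.0961 = 0.9039
φ_{22} = -0.3361 / 0.9039 = -0.372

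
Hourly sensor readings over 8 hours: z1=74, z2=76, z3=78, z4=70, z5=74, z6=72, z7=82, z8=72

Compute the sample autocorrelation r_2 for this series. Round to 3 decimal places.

0.042

Mean z̄ = (74 + 76 + 78 + 70 + 74 + 72 + 82 + 72)/8 = 74.7500
Deviations from mean: -0.7500, 1.2500, 3.2500, -4.7500, -0.7500, -2.7500, 7.2500, -2.7500
Σ(z_t−z̄)(z_{t+2}−z̄) = (-2.4375) + (-5.9375) + (-2.4375) + (13.0625) + (-5.4375) + (7.5625) = 4.3750
Denominator Σ(z_t−z̄)² = 103.5000
r_2 = 4.3750 / 103.5000 = 0.042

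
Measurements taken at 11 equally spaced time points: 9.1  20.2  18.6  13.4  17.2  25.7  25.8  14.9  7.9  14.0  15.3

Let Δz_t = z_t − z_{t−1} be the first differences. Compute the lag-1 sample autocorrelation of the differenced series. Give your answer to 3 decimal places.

0.108

First differences Δz: 11.1, -1.6, -5.2, 3.8, 8.5, 0.1, -10.9, -7.0, 6.1, 1.3
Mean of differences = 0.6200
Numerator Σ(Δz_t−Δz̄)(Δz_{t+1}−Δz̄) = 47.8496
Denominator Σ(Δz_t−Δz̄)² = 442.3760
r_1(Δz) = 47.8496 / 442.3760 = 0.108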